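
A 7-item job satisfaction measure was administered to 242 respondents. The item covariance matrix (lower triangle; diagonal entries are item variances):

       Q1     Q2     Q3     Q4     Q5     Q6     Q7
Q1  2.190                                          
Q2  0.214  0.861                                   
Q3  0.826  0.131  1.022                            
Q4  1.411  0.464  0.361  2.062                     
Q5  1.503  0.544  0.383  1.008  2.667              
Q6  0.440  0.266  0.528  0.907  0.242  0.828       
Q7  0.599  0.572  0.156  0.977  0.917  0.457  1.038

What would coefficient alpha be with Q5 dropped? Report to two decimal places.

α = 0.81

Remaining items: Q1, Q2, Q3, Q4, Q6, Q7 (k = 6).
Σσᵢ² = 2.190 + 0.861 + 1.022 + 2.062 + 0.828 + 1.038 = 8.001
total variance = 8.001 + 2 × 8.309 = 24.619
α (item deleted) = (6/5)·(1 − 8.001/24.619) = 0.81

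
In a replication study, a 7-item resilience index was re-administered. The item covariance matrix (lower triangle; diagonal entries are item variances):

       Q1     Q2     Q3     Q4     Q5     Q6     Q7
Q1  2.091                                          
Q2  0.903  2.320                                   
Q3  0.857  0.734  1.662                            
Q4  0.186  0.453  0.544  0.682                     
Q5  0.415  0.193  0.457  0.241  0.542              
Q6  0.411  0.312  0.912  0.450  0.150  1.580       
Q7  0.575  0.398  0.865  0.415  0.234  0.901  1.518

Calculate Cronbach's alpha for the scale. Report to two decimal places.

α = 0.78

sum of item variances = 2.091 + 2.320 + 1.662 + 0.682 + 0.542 + 1.580 + 1.518 = 10.395
Sum of the distinct covariances = 10.606
total variance = 10.395 + 2 × 10.606 = 31.607
α = (k/(k−1))·(1 − sum of item variances/total variance) = (7/6)·(1 − 10.395/31.607) = 0.78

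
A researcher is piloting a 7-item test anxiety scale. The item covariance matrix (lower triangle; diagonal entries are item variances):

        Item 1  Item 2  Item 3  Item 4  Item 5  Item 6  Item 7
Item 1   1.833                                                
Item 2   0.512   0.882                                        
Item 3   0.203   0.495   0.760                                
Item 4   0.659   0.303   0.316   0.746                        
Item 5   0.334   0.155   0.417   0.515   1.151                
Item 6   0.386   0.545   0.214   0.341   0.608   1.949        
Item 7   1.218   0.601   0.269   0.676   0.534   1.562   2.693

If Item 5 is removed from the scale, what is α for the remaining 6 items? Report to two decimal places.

Remaining items: Item 1, Item 2, Item 3, Item 4, Item 6, Item 7 (k = 6).
ΣVar(i) = 1.833 + 0.882 + 0.760 + 0.746 + 1.949 + 2.693 = 8.863
Var(T) = 8.863 + 2 × 8.300 = 25.463
α (item deleted) = (6/5)·(1 − 8.863/25.463) = 0.78

α = 0.78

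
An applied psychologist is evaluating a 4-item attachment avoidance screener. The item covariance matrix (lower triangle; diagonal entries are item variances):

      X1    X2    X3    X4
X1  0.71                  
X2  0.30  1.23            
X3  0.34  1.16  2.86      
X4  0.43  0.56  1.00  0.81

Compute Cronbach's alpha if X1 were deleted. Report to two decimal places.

Cronbach's alpha = 0.79

Remaining items: X2, X3, X4 (k = 3).
Σσ²ᵢ = 1.23 + 2.86 + 0.81 = 4.90
Var(T) = 4.90 + 2 × 2.72 = 10.34
α (item deleted) = (3/2)·(1 − 4.90/10.34) = 0.79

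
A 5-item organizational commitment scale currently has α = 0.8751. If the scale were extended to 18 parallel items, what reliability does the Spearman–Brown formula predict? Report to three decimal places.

Length factor m = 18/5 = 3.6000
α' = m·α / (1 + (m−1)·α)
   = 18/5 × 0.8751 / (1 + (18/5 − 1) × 0.8751)
   = 3.1504 / 3.2753 = 0.962

predicted reliability = 0.962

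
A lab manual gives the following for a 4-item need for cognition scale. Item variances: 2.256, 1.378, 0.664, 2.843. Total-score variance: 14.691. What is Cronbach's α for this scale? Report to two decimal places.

ΣVar(i) = 2.256 + 1.378 + 0.664 + 2.843 = 7.141
α = (k/(k−1))·(1 − ΣVar(i)/σ²_total) = (4/3)·(1 − 7.141/14.691) = 0.69

α = 0.69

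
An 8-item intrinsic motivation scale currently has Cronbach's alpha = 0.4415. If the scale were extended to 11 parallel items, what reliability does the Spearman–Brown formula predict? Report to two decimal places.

Length factor m = 11/8 = 1.3750
α' = m·α / (1 + (m−1)·α)
   = 11/8 × 0.4415 / (1 + (11/8 − 1) × 0.4415)
   = 0.6071 / 1.1656 = 0.52

predicted reliability = 0.52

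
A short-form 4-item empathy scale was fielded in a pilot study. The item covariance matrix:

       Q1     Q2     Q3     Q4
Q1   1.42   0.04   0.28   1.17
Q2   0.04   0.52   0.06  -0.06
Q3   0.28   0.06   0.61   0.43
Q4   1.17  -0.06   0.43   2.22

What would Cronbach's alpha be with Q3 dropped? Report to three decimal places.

Remaining items: Q1, Q2, Q4 (k = 3).
Σσ²ᵢ = 1.42 + 0.52 + 2.22 = 4.16
total variance = 4.16 + 2 × 1.15 = 6.46
α (item deleted) = (3/2)·(1 − 4.16/6.46) = 0.534

α = 0.534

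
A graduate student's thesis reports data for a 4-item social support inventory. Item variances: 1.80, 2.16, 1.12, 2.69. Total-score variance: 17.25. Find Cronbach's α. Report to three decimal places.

Cronbach's α = 0.733

sum of item variances = 1.80 + 2.16 + 1.12 + 2.69 = 7.77
α = (k/(k−1))·(1 − sum of item variances/Var(T)) = (4/3)·(1 − 7.77/17.25) = 0.733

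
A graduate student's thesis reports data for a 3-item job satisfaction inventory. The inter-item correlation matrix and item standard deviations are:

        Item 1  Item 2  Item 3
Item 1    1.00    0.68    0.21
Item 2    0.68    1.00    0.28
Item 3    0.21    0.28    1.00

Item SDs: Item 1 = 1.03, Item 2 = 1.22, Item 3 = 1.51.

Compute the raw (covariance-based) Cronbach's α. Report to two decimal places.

α = 0.62

Σσ²ᵢ = 1.03² + 1.22² + 1.51² = 4.8294
Covariances σ_ij = r_ij · s_i · s_j:
  σ(Item 1,Item 2) = 0.68 × 1.03 × 1.22 = 0.8545
  σ(Item 1,Item 3) = 0.21 × 1.03 × 1.51 = 0.3266
  σ(Item 2,Item 3) = 0.28 × 1.22 × 1.51 = 0.5158
σ²_T = Σσ²ᵢ + 2·Σσ_ij = 4.8294 + 2 × 1.6969 = 8.2232
α = (3/2)·(1 − 4.8294/8.2232) = 0.62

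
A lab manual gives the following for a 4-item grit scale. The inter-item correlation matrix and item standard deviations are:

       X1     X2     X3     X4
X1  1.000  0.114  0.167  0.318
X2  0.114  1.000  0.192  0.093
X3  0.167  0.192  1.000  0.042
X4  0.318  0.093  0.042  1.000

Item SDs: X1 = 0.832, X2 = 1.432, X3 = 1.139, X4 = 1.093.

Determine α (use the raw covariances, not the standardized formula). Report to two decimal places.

α = 0.39

Σσ²ᵢ = 0.832² + 1.432² + 1.139² + 1.093² = 5.2348
Covariances σ_ij = r_ij · s_i · s_j:
  σ(X1,X2) = 0.114 × 0.832 × 1.432 = 0.1358
  σ(X1,X3) = 0.167 × 0.832 × 1.139 = 0.1583
  σ(X1,X4) = 0.318 × 0.832 × 1.093 = 0.2892
  σ(X2,X3) = 0.192 × 1.432 × 1.139 = 0.3132
  σ(X2,X4) = 0.093 × 1.432 × 1.093 = 0.1456
  σ(X3,X4) = 0.042 × 1.139 × 1.093 = 0.0523
σ²_T = Σσ²ᵢ + 2·Σσ_ij = 5.2348 + 2 × 1.0944 = 7.4236
α = (4/3)·(1 − 5.2348/7.4236) = 0.39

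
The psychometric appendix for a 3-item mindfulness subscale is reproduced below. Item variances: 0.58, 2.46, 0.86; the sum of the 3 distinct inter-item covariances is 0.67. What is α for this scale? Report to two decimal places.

α = 0.38

sum of item variances = 0.58 + 2.46 + 0.86 = 3.90
Sum of distinct covariances = 0.67
Var(T) = sum of item variances + 2·Σcov = 3.90 + 2 × 0.67 = 5.24
α = (3/2)·(1 − 3.90/5.24) = 0.38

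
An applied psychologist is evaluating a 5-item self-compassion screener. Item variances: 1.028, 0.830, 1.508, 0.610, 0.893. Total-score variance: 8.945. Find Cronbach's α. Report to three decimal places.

ΣVar(i) = 1.028 + 0.830 + 1.508 + 0.610 + 0.893 = 4.869
α = (k/(k−1))·(1 − ΣVar(i)/σ²_total) = (5/4)·(1 − 4.869/8.945) = 0.570

Cronbach's α = 0.570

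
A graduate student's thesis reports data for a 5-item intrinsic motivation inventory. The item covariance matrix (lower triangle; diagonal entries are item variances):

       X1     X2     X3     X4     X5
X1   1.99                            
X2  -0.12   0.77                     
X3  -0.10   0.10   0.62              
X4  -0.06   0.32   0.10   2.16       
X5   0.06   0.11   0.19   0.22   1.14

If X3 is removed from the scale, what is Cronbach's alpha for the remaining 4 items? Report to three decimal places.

Remaining items: X1, X2, X4, X5 (k = 4).
Σσ²ᵢ = 1.99 + 0.77 + 2.16 + 1.14 = 6.06
Var(T) = 6.06 + 2 × 0.53 = 7.12
α (item deleted) = (4/3)·(1 − 6.06/7.12) = 0.199

Cronbach's alpha = 0.199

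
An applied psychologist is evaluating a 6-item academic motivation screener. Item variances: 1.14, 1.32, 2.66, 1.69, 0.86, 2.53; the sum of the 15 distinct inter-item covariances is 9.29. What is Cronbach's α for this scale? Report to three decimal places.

sum of item variances = 1.14 + 1.32 + 2.66 + 1.69 + 0.86 + 2.53 = 10.20
Sum of distinct covariances = 9.29
σ²_T = sum of item variances + 2·Σcov = 10.20 + 2 × 9.29 = 28.78
α = (6/5)·(1 − 10.20/28.78) = 0.775

Cronbach's α = 0.775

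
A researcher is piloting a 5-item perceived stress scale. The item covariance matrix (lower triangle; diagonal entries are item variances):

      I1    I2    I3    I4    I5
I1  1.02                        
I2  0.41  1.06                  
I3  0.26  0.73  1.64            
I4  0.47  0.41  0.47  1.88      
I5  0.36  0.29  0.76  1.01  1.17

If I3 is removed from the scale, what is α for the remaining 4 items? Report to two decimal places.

α = 0.71

Remaining items: I1, I2, I4, I5 (k = 4).
ΣVar(i) = 1.02 + 1.06 + 1.88 + 1.17 = 5.13
Var(T) = 5.13 + 2 × 2.95 = 11.03
α (item deleted) = (4/3)·(1 − 5.13/11.03) = 0.71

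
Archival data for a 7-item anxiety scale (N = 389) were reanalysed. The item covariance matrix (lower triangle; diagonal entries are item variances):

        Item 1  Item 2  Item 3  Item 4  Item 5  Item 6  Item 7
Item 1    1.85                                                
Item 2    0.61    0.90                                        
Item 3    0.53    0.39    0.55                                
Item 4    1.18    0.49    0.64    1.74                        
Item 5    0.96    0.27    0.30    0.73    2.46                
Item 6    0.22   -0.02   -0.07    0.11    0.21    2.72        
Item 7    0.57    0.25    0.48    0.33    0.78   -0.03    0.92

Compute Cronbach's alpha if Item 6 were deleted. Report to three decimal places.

Remaining items: Item 1, Item 2, Item 3, Item 4, Item 5, Item 7 (k = 6).
ΣVar(i) = 1.85 + 0.90 + 0.55 + 1.74 + 2.46 + 0.92 = 8.42
σ²_total = 8.42 + 2 × 8.51 = 25.44
α (item deleted) = (6/5)·(1 − 8.42/25.44) = 0.803

α = 0.803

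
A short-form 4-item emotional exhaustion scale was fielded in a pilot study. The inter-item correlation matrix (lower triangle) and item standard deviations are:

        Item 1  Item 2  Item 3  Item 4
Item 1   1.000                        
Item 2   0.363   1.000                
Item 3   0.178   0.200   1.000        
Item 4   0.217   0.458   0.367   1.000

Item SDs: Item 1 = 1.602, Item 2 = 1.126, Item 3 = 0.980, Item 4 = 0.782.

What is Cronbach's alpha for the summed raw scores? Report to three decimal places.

Σσ²ᵢ = 1.602² + 1.126² + 0.980² + 0.782² = 5.4062
Covariances σ_ij = r_ij · s_i · s_j:
  σ(Item 1,Item 2) = 0.363 × 1.602 × 1.126 = 0.6548
  σ(Item 1,Item 3) = 0.178 × 1.602 × 0.980 = 0.2795
  σ(Item 1,Item 4) = 0.217 × 1.602 × 0.782 = 0.2718
  σ(Item 2,Item 3) = 0.200 × 1.126 × 0.980 = 0.2207
  σ(Item 2,Item 4) = 0.458 × 1.126 × 0.782 = 0.4033
  σ(Item 3,Item 4) = 0.367 × 0.980 × 0.782 = 0.2813
σ²_T = Σσ²ᵢ + 2·Σσ_ij = 5.4062 + 2 × 2.1114 = 9.6290
α = (4/3)·(1 − 5.4062/9.6290) = 0.585

α = 0.585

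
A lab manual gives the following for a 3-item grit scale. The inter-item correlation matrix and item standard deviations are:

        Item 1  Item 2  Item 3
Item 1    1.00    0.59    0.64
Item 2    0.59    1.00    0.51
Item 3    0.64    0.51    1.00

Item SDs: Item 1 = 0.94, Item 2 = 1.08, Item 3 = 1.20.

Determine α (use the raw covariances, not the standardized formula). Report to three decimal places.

Σσ²ᵢ = 0.94² + 1.08² + 1.20² = 3.4900
Covariances σ_ij = r_ij · s_i · s_j:
  σ(Item 1,Item 2) = 0.59 × 0.94 × 1.08 = 0.5990
  σ(Item 1,Item 3) = 0.64 × 0.94 × 1.20 = 0.7219
  σ(Item 2,Item 3) = 0.51 × 1.08 × 1.20 = 0.6610
σ²_T = Σσ²ᵢ + 2·Σσ_ij = 3.4900 + 2 × 1.9819 = 7.4538
α = (3/2)·(1 − 3.4900/7.4538) = 0.798

α = 0.798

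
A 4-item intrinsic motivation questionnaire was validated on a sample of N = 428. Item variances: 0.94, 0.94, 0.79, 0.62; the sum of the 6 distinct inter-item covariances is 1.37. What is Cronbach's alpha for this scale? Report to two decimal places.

Cronbach's alpha = 0.61

Σσᵢ² = 0.94 + 0.94 + 0.79 + 0.62 = 3.29
Sum of distinct covariances = 1.37
σ²_T = Σσᵢ² + 2·Σcov = 3.29 + 2 × 1.37 = 6.03
α = (4/3)·(1 − 3.29/6.03) = 0.61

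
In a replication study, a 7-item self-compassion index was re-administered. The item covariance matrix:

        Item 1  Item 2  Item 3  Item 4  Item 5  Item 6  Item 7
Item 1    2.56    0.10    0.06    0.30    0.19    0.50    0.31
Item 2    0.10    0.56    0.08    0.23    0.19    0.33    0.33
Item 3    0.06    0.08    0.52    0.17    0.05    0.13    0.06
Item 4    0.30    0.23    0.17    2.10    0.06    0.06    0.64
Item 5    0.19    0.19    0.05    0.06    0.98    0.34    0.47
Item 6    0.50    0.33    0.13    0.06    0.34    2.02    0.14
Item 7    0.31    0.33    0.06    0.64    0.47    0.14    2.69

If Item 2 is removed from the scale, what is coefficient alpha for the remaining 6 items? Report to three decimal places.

coefficient alpha = 0.468

Remaining items: Item 1, Item 3, Item 4, Item 5, Item 6, Item 7 (k = 6).
Σσᵢ² = 2.56 + 0.52 + 2.10 + 0.98 + 2.02 + 2.69 = 10.87
total variance = 10.87 + 2 × 3.48 = 17.83
α (item deleted) = (6/5)·(1 − 10.87/17.83) = 0.468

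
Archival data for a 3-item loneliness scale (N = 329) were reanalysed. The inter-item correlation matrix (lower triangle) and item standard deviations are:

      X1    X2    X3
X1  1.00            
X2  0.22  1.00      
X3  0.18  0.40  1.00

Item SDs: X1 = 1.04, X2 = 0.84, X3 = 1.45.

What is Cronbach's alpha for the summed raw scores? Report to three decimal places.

Σσ²ᵢ = 1.04² + 0.84² + 1.45² = 3.8897
Covariances σ_ij = r_ij · s_i · s_j:
  σ(X1,X2) = 0.22 × 1.04 × 0.84 = 0.1922
  σ(X1,X3) = 0.18 × 1.04 × 1.45 = 0.2714
  σ(X2,X3) = 0.40 × 0.84 × 1.45 = 0.4872
σ²_T = Σσ²ᵢ + 2·Σσ_ij = 3.8897 + 2 × 0.9508 = 5.7913
α = (3/2)·(1 − 3.8897/5.7913) = 0.493

α = 0.493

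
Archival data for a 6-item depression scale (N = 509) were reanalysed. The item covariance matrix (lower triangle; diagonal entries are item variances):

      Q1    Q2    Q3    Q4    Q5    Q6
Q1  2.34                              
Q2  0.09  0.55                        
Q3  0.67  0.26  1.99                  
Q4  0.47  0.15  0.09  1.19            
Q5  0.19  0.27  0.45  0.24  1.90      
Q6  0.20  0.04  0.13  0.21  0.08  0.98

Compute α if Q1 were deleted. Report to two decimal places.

α = 0.46

Remaining items: Q2, Q3, Q4, Q5, Q6 (k = 5).
Σσᵢ² = 0.55 + 1.99 + 1.19 + 1.90 + 0.98 = 6.61
total variance = 6.61 + 2 × 1.92 = 10.45
α (item deleted) = (5/4)·(1 − 6.61/10.45) = 0.46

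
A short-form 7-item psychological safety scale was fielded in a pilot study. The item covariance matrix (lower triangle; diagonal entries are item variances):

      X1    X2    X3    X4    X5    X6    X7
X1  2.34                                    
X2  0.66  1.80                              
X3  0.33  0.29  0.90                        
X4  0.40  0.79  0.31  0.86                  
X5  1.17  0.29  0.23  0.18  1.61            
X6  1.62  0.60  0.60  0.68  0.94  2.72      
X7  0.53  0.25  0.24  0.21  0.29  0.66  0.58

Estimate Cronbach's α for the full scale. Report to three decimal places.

ΣVar(i) = 2.34 + 1.80 + 0.90 + 0.86 + 1.61 + 2.72 + 0.58 = 10.81
Σ_{i<j} σ_ij = 11.27
total variance = 10.81 + 2 × 11.27 = 33.35
α = (k/(k−1))·(1 − ΣVar(i)/total variance) = (7/6)·(1 − 10.81/33.35) = 0.789

Cronbach's α = 0.789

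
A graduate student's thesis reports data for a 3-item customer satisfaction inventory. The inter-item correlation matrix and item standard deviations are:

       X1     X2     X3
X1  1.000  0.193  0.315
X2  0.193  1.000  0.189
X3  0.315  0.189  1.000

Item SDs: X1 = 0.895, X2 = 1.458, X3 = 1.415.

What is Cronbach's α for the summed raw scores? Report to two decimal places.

Σσ²ᵢ = 0.895² + 1.458² + 1.415² = 4.9290
Covariances σ_ij = r_ij · s_i · s_j:
  σ(X1,X2) = 0.193 × 0.895 × 1.458 = 0.2518
  σ(X1,X3) = 0.315 × 0.895 × 1.415 = 0.3989
  σ(X2,X3) = 0.189 × 1.458 × 1.415 = 0.3899
σ²_T = Σσ²ᵢ + 2·Σσ_ij = 4.9290 + 2 × 1.0406 = 7.0102
α = (3/2)·(1 − 4.9290/7.0102) = 0.45

α = 0.45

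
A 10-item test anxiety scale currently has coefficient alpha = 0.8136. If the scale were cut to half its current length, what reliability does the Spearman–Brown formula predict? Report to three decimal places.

predicted reliability = 0.686

Length factor m = 1/2
α' = m·α / (1 − (1−m)·α)
   = 1/2 × 0.8136 / (1 − (1 − 1/2) × 0.8136)
   = 0.4068 / 0.5932 = 0.686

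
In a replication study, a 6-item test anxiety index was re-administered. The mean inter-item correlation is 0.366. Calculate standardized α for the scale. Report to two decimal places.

Standardized α = k·r̄ / (1 + (k−1)·r̄) = 6 × 0.366 / (1 + 5 × 0.366)
  = 2.1960 / 2.8300 = 0.78

α = 0.78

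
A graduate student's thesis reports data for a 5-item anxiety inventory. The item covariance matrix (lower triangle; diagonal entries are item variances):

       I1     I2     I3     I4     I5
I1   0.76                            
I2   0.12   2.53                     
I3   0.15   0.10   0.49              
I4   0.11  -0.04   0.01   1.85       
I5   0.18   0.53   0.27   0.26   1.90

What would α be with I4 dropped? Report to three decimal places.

α = 0.430

Remaining items: I1, I2, I3, I5 (k = 4).
Σσ²ᵢ = 0.76 + 2.53 + 0.49 + 1.90 = 5.68
total variance = 5.68 + 2 × 1.35 = 8.38
α (item deleted) = (4/3)·(1 − 5.68/8.38) = 0.430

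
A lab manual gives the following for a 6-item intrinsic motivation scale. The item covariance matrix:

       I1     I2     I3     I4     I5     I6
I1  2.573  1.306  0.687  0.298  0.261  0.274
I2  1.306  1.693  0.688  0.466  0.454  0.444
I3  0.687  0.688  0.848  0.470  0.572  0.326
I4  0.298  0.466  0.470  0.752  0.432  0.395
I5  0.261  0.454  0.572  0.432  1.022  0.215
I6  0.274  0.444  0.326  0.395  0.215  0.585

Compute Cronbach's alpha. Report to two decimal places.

Cronbach's alpha = 0.79

Σσ²ᵢ = 2.573 + 1.693 + 0.848 + 0.752 + 1.022 + 0.585 = 7.473
Sum of off-diagonal covariances = 7.288
total variance = 7.473 + 2 × 7.288 = 22.049
α = (k/(k−1))·(1 − Σσ²ᵢ/total variance) = (6/5)·(1 − 7.473/22.049) = 0.79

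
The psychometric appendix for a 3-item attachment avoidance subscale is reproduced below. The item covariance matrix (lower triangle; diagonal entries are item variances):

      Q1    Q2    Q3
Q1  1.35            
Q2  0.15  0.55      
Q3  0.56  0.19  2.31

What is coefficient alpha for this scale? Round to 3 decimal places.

α = 0.449

sum of item variances = 1.35 + 0.55 + 2.31 = 4.21
Sum of off-diagonal covariances = 0.90
σ²_total = 4.21 + 2 × 0.90 = 6.01
α = (k/(k−1))·(1 − sum of item variances/σ²_total) = (3/2)·(1 − 4.21/6.01) = 0.449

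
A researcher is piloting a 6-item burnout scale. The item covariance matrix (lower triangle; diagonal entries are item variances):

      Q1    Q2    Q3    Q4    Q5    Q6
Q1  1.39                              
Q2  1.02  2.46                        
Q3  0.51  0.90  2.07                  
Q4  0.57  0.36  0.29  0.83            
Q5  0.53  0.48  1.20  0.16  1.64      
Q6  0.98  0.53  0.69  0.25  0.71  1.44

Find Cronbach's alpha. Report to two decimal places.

Cronbach's alpha = 0.78

Σσ²ᵢ = 1.39 + 2.46 + 2.07 + 0.83 + 1.64 + 1.44 = 9.83
Sum of the distinct covariances = 9.18
σ²_total = 9.83 + 2 × 9.18 = 28.19
α = (k/(k−1))·(1 − Σσ²ᵢ/σ²_total) = (6/5)·(1 − 9.83/28.19) = 0.78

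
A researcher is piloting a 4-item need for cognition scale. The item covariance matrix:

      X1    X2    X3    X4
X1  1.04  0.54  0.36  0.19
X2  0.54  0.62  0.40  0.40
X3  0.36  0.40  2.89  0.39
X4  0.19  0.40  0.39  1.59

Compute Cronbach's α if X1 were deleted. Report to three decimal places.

Remaining items: X2, X3, X4 (k = 3).
ΣVar(i) = 0.62 + 2.89 + 1.59 = 5.10
total variance = 5.10 + 2 × 1.19 = 7.48
α (item deleted) = (3/2)·(1 − 5.10/7.48) = 0.477

α = 0.477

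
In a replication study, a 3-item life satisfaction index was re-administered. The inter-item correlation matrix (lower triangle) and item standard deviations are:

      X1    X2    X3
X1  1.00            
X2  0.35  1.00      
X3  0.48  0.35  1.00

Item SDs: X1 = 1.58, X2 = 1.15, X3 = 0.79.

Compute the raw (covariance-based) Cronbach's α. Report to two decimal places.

α = 0.62

Σσ²ᵢ = 1.58² + 1.15² + 0.79² = 4.4430
Covariances σ_ij = r_ij · s_i · s_j:
  σ(X1,X2) = 0.35 × 1.58 × 1.15 = 0.6359
  σ(X1,X3) = 0.48 × 1.58 × 0.79 = 0.5991
  σ(X2,X3) = 0.35 × 1.15 × 0.79 = 0.3180
σ²_T = Σσ²ᵢ + 2·Σσ_ij = 4.4430 + 2 × 1.5530 = 7.5490
α = (3/2)·(1 − 4.4430/7.5490) = 0.62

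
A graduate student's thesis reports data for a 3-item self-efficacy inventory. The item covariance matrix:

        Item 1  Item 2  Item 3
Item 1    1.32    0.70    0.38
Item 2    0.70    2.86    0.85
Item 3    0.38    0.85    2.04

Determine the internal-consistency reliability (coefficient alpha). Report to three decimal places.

α = 0.574

ΣVar(i) = 1.32 + 2.86 + 2.04 = 6.22
Sum of off-diagonal covariances = 1.93
Var(T) = 6.22 + 2 × 1.93 = 10.08
α = (k/(k−1))·(1 − ΣVar(i)/Var(T)) = (3/2)·(1 − 6.22/10.08) = 0.574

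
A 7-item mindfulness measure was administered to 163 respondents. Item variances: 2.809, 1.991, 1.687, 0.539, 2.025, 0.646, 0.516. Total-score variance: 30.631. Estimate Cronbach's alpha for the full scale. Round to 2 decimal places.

Σσ²ᵢ = 2.809 + 1.991 + 1.687 + 0.539 + 2.025 + 0.646 + 0.516 = 10.213
α = (k/(k−1))·(1 − Σσ²ᵢ/σ²_T) = (7/6)·(1 − 10.213/30.631) = 0.78

Cronbach's alpha = 0.78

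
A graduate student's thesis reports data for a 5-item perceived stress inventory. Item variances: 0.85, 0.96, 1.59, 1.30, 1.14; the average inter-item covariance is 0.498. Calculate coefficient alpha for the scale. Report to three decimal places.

sum of item variances = 0.85 + 0.96 + 1.59 + 1.30 + 1.14 = 5.84
Sum of the 10 distinct covariances = 10 × 0.498 = 4.980
σ²_T = sum of item variances + 2·Σcov = 5.84 + 2 × 4.980 = 15.800
α = (5/4)·(1 − 5.84/15.800) = 0.788

coefficient alpha = 0.788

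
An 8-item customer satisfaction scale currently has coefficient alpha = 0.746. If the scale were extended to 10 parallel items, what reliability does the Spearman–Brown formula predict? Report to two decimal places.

Length factor m = 10/8 = 1.2500
α' = m·α / (1 + (m−1)·α)
   = 10/8 × 0.746 / (1 + (10/8 − 1) × 0.746)
   = 0.9325 / 1.1865 = 0.79

predicted reliability = 0.79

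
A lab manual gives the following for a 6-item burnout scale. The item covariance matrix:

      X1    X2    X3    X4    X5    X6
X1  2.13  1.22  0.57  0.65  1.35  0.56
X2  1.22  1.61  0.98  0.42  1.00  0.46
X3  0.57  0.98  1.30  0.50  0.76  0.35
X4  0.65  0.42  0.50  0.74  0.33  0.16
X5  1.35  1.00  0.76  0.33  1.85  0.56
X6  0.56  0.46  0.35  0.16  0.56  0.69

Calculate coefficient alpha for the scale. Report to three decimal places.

Σσ²ᵢ = 2.13 + 1.61 + 1.30 + 0.74 + 1.85 + 0.69 = 8.32
Sum of the distinct covariances = 9.87
Var(T) = 8.32 + 2 × 9.87 = 28.06
α = (k/(k−1))·(1 − Σσ²ᵢ/Var(T)) = (6/5)·(1 − 8.32/28.06) = 0.844

coefficient alpha = 0.844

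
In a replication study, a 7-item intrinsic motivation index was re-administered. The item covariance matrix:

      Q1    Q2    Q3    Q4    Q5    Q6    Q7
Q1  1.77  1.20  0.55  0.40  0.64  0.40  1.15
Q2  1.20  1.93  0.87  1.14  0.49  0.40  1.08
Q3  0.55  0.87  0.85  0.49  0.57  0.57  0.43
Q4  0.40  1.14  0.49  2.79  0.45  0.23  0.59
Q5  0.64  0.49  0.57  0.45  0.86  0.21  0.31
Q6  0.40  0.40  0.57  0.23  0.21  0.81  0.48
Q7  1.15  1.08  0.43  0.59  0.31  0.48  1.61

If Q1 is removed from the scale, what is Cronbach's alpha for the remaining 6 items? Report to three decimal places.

Remaining items: Q2, Q3, Q4, Q5, Q6, Q7 (k = 6).
Σσ²ᵢ = 1.93 + 0.85 + 2.79 + 0.86 + 0.81 + 1.61 = 8.85
Var(T) = 8.85 + 2 × 8.31 = 25.47
α (item deleted) = (6/5)·(1 − 8.85/25.47) = 0.783

Cronbach's alpha = 0.783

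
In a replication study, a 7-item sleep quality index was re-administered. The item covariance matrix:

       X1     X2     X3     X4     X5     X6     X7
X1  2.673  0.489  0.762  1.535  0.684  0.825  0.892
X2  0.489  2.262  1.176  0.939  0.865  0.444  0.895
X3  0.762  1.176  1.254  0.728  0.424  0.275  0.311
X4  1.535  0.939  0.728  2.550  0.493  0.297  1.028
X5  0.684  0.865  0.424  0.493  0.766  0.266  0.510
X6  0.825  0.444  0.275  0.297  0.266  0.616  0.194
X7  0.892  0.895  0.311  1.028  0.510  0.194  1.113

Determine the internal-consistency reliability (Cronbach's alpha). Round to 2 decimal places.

α = 0.83

Σσ²ᵢ = 2.673 + 2.262 + 1.254 + 2.550 + 0.766 + 0.616 + 1.113 = 11.234
Sum of the distinct covariances = 14.032
Var(T) = 11.234 + 2 × 14.032 = 39.298
α = (k/(k−1))·(1 − Σσ²ᵢ/Var(T)) = (7/6)·(1 − 11.234/39.298) = 0.83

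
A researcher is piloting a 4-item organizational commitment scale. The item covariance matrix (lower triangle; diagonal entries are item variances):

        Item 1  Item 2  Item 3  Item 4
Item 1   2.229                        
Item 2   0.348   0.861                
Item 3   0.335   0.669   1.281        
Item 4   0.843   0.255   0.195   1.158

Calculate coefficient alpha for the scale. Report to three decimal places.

Σσ²ᵢ = 2.229 + 0.861 + 1.281 + 1.158 = 5.529
Sum of off-diagonal covariances = 2.645
Var(T) = 5.529 + 2 × 2.645 = 10.819
α = (k/(k−1))·(1 − Σσ²ᵢ/Var(T)) = (4/3)·(1 − 5.529/10.819) = 0.652

α = 0.652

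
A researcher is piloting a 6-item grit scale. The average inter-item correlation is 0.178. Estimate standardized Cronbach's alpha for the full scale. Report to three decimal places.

Standardized α = k·r̄ / (1 + (k−1)·r̄) = 6 × 0.178 / (1 + 5 × 0.178)
  = 1.0680 / 1.8900 = 0.565

α = 0.565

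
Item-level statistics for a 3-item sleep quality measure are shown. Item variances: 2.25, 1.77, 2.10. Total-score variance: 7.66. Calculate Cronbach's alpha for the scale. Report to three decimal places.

α = 0.302

Σσᵢ² = 2.25 + 1.77 + 2.10 = 6.12
α = (k/(k−1))·(1 − Σσᵢ²/σ²_total) = (3/2)·(1 − 6.12/7.66) = 0.302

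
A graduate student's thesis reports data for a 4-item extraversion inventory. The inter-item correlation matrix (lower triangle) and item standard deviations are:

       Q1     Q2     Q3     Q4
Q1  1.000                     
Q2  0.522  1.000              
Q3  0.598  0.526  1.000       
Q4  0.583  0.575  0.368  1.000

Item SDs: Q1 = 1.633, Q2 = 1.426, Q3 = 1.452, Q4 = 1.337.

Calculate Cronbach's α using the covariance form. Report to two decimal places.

Σσ²ᵢ = 1.633² + 1.426² + 1.452² + 1.337² = 8.5960
Covariances σ_ij = r_ij · s_i · s_j:
  σ(Q1,Q2) = 0.522 × 1.633 × 1.426 = 1.2156
  σ(Q1,Q3) = 0.598 × 1.633 × 1.452 = 1.4179
  σ(Q1,Q4) = 0.583 × 1.633 × 1.337 = 1.2729
  σ(Q2,Q3) = 0.526 × 1.426 × 1.452 = 1.0891
  σ(Q2,Q4) = 0.575 × 1.426 × 1.337 = 1.0963
  σ(Q3,Q4) = 0.368 × 1.452 × 1.337 = 0.7144
σ²_T = Σσ²ᵢ + 2·Σσ_ij = 8.5960 + 2 × 6.8062 = 22.2084
α = (4/3)·(1 − 8.5960/22.2084) = 0.82

Cronbach's α = 0.82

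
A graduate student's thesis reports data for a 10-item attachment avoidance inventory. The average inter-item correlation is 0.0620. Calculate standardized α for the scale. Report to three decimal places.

α = 0.398

Standardized α = k·r̄ / (1 + (k−1)·r̄) = 10 × 0.0620 / (1 + 9 × 0.0620)
  = 0.6200 / 1.5580 = 0.398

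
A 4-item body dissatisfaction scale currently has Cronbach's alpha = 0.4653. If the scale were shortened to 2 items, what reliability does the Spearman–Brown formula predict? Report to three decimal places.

Length factor m = 2/4 = 0.5000
α' = m·α / (1 − (1−m)·α)
   = 2/4 × 0.4653 / (1 − (1 − 2/4) × 0.4653)
   = 0.2326 / 0.7673 = 0.303

predicted reliability = 0.303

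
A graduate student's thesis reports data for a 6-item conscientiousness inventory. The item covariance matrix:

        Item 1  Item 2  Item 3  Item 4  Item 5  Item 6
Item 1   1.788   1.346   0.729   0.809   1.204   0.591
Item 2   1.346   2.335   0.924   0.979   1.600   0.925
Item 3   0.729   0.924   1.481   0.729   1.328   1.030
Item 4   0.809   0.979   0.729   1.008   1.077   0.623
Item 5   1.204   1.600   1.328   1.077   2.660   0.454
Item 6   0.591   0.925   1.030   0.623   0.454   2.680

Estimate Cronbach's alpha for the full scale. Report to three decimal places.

Σσᵢ² = 1.788 + 2.335 + 1.481 + 1.008 + 2.660 + 2.680 = 11.952
Sum of off-diagonal covariances = 14.348
σ²_total = 11.952 + 2 × 14.348 = 40.648
α = (k/(k−1))·(1 − Σσᵢ²/σ²_total) = (6/5)·(1 − 11.952/40.648) = 0.847

α = 0.847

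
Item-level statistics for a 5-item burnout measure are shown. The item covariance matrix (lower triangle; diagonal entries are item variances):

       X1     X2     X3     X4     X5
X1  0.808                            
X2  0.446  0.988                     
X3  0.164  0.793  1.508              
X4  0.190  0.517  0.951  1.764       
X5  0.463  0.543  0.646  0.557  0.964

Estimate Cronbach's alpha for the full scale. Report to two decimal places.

Cronbach's alpha = 0.80

Σσᵢ² = 0.808 + 0.988 + 1.508 + 1.764 + 0.964 = 6.032
Σ_{i<j} σ_ij = 5.270
σ²_T = 6.032 + 2 × 5.270 = 16.572
α = (k/(k−1))·(1 − Σσᵢ²/σ²_T) = (5/4)·(1 − 6.032/16.572) = 0.80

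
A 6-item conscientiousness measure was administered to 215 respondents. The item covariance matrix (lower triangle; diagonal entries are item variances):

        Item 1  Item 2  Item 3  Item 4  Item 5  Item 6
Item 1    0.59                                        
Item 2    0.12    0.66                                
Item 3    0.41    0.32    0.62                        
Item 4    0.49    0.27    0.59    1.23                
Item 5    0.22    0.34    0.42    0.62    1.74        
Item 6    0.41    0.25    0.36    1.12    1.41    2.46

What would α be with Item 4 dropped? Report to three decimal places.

α = 0.730

Remaining items: Item 1, Item 2, Item 3, Item 5, Item 6 (k = 5).
ΣVar(i) = 0.59 + 0.66 + 0.62 + 1.74 + 2.46 = 6.07
Var(T) = 6.07 + 2 × 4.26 = 14.59
α (item deleted) = (5/4)·(1 − 6.07/14.59) = 0.730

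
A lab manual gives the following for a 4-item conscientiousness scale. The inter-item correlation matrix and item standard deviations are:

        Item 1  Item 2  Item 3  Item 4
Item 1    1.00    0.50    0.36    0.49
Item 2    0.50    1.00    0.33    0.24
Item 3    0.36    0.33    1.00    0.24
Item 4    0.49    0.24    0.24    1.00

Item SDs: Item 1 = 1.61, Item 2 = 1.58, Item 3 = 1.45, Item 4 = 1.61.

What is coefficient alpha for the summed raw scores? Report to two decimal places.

α = 0.69

Σσ²ᵢ = 1.61² + 1.58² + 1.45² + 1.61² = 9.7831
Covariances σ_ij = r_ij · s_i · s_j:
  σ(Item 1,Item 2) = 0.50 × 1.61 × 1.58 = 1.2719
  σ(Item 1,Item 3) = 0.36 × 1.61 × 1.45 = 0.8404
  σ(Item 1,Item 4) = 0.49 × 1.61 × 1.61 = 1.2701
  σ(Item 2,Item 3) = 0.33 × 1.58 × 1.45 = 0.7560
  σ(Item 2,Item 4) = 0.24 × 1.58 × 1.61 = 0.6105
  σ(Item 3,Item 4) = 0.24 × 1.45 × 1.61 = 0.5603
σ²_T = Σσ²ᵢ + 2·Σσ_ij = 9.7831 + 2 × 5.3092 = 20.4015
α = (4/3)·(1 − 9.7831/20.4015) = 0.69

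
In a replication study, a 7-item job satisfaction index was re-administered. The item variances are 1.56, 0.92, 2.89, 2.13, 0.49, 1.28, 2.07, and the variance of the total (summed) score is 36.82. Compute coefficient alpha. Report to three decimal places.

Σσᵢ² = 1.56 + 0.92 + 2.89 + 2.13 + 0.49 + 1.28 + 2.07 = 11.34
α = (k/(k−1))·(1 − Σσᵢ²/total variance) = (7/6)·(1 − 11.34/36.82) = 0.807

α = 0.807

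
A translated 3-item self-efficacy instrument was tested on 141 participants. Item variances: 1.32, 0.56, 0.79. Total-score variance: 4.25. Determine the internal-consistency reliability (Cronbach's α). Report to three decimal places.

sum of item variances = 1.32 + 0.56 + 0.79 = 2.67
α = (k/(k−1))·(1 − sum of item variances/σ²_total) = (3/2)·(1 − 2.67/4.25) = 0.558

α = 0.558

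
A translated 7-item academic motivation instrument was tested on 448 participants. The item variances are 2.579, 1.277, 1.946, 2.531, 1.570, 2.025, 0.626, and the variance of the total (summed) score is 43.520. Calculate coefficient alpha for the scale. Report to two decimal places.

sum of item variances = 2.579 + 1.277 + 1.946 + 2.531 + 1.570 + 2.025 + 0.626 = 12.554
α = (k/(k−1))·(1 − sum of item variances/Var(T)) = (7/6)·(1 − 12.554/43.520) = 0.83

coefficient alpha = 0.83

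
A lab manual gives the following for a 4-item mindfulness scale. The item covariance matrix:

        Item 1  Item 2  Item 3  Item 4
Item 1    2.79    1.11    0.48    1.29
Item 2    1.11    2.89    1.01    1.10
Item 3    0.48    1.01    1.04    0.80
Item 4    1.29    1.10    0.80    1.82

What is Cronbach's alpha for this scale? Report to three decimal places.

Σσᵢ² = 2.79 + 2.89 + 1.04 + 1.82 = 8.54
Sum of off-diagonal covariances = 5.79
total variance = 8.54 + 2 × 5.79 = 20.12
α = (k/(k−1))·(1 − Σσᵢ²/total variance) = (4/3)·(1 − 8.54/20.12) = 0.767

Cronbach's alpha = 0.767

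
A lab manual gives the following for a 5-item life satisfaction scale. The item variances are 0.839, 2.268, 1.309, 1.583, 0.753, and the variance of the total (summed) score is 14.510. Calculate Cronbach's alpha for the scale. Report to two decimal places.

sum of item variances = 0.839 + 2.268 + 1.309 + 1.583 + 0.753 = 6.752
α = (k/(k−1))·(1 − sum of item variances/σ²_T) = (5/4)·(1 − 6.752/14.510) = 0.67

Cronbach's alpha = 0.67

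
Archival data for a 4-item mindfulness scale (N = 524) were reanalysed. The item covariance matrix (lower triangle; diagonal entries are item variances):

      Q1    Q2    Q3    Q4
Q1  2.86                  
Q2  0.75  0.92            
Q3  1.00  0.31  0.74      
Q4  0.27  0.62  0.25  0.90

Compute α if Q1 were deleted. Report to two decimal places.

Remaining items: Q2, Q3, Q4 (k = 3).
Σσᵢ² = 0.92 + 0.74 + 0.90 = 2.56
σ²_total = 2.56 + 2 × 1.18 = 4.92
α (item deleted) = (3/2)·(1 − 2.56/4.92) = 0.72

α = 0.72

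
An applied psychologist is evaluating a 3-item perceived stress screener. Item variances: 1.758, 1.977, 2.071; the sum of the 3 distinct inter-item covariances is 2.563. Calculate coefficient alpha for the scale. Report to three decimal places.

coefficient alpha = 0.703

Σσᵢ² = 1.758 + 1.977 + 2.071 = 5.806
Sum of distinct covariances = 2.563
total variance = Σσᵢ² + 2·Σcov = 5.806 + 2 × 2.563 = 10.932
α = (3/2)·(1 − 5.806/10.932) = 0.703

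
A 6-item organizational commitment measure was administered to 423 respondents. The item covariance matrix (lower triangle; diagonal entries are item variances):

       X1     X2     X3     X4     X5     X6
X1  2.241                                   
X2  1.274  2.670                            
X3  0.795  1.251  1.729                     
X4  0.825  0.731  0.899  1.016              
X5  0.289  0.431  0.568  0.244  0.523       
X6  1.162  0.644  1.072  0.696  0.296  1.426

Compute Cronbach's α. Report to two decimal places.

Cronbach's α = 0.84

Σσ²ᵢ = 2.241 + 2.670 + 1.729 + 1.016 + 0.523 + 1.426 = 9.605
Sum of off-diagonal covariances = 11.177
σ²_total = 9.605 + 2 × 11.177 = 31.959
α = (k/(k−1))·(1 − Σσ²ᵢ/σ²_total) = (6/5)·(1 − 9.605/31.959) = 0.84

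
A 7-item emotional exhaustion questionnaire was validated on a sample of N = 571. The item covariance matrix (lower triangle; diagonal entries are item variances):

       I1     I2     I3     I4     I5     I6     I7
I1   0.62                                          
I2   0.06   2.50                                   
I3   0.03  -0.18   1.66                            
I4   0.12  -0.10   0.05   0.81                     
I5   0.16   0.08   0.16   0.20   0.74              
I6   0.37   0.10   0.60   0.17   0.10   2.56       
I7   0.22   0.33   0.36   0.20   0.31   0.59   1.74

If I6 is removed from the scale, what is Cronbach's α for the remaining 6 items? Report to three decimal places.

Cronbach's α = 0.398

Remaining items: I1, I2, I3, I4, I5, I7 (k = 6).
Σσ²ᵢ = 0.62 + 2.50 + 1.66 + 0.81 + 0.74 + 1.74 = 8.07
σ²_total = 8.07 + 2 × 2.00 = 12.07
α (item deleted) = (6/5)·(1 − 8.07/12.07) = 0.398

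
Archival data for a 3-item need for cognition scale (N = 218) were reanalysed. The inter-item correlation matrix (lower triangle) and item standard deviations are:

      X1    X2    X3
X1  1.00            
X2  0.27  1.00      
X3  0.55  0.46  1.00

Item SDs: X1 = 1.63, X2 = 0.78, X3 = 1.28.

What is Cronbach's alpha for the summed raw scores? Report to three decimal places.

Cronbach's alpha = 0.665

Σσ²ᵢ = 1.63² + 0.78² + 1.28² = 4.9037
Covariances σ_ij = r_ij · s_i · s_j:
  σ(X1,X2) = 0.27 × 1.63 × 0.78 = 0.3433
  σ(X1,X3) = 0.55 × 1.63 × 1.28 = 1.1475
  σ(X2,X3) = 0.46 × 0.78 × 1.28 = 0.4593
σ²_T = Σσ²ᵢ + 2·Σσ_ij = 4.9037 + 2 × 1.9501 = 8.8039
α = (3/2)·(1 − 4.9037/8.8039) = 0.665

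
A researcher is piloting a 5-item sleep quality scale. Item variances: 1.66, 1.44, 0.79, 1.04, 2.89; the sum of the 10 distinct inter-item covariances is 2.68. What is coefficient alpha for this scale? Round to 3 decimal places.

Σσᵢ² = 1.66 + 1.44 + 0.79 + 1.04 + 2.89 = 7.82
Sum of distinct covariances = 2.68
total variance = Σσᵢ² + 2·Σcov = 7.82 + 2 × 2.68 = 13.18
α = (5/4)·(1 − 7.82/13.18) = 0.508

coefficient alpha = 0.508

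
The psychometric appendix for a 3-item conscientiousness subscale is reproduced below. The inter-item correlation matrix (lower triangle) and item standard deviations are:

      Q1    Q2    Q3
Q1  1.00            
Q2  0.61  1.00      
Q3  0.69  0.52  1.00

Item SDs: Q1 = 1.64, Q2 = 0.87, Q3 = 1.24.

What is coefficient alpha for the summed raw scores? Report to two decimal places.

Σσ²ᵢ = 1.64² + 0.87² + 1.24² = 4.9841
Covariances σ_ij = r_ij · s_i · s_j:
  σ(Q1,Q2) = 0.61 × 1.64 × 0.87 = 0.8703
  σ(Q1,Q3) = 0.69 × 1.64 × 1.24 = 1.4032
  σ(Q2,Q3) = 0.52 × 0.87 × 1.24 = 0.5610
σ²_T = Σσ²ᵢ + 2·Σσ_ij = 4.9841 + 2 × 2.8345 = 10.6531
α = (3/2)·(1 − 4.9841/10.6531) = 0.80

α = 0.80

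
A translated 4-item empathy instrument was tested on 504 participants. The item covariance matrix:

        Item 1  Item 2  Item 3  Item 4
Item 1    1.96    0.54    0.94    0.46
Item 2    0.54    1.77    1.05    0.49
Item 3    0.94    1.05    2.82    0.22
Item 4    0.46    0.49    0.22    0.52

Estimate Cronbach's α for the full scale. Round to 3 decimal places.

α = 0.682

ΣVar(i) = 1.96 + 1.77 + 2.82 + 0.52 = 7.07
Sum of off-diagonal covariances = 3.70
total variance = 7.07 + 2 × 3.70 = 14.47
α = (k/(k−1))·(1 − ΣVar(i)/total variance) = (4/3)·(1 − 7.07/14.47) = 0.682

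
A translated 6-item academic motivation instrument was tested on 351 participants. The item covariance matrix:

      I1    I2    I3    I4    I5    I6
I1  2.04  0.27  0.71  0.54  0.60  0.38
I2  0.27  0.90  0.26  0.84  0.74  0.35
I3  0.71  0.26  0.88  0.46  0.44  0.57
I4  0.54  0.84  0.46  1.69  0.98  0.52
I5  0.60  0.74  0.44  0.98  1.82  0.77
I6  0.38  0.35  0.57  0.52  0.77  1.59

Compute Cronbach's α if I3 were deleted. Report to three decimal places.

Remaining items: I1, I2, I4, I5, I6 (k = 5).
Σσ²ᵢ = 2.04 + 0.90 + 1.69 + 1.82 + 1.59 = 8.04
Var(T) = 8.04 + 2 × 5.99 = 20.02
α (item deleted) = (5/4)·(1 − 8.04/20.02) = 0.748

α = 0.748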